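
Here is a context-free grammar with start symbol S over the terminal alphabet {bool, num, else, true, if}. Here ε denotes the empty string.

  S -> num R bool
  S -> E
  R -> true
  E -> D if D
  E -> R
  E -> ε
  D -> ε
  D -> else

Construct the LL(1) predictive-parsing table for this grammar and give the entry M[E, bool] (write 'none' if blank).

FIRST(R) = {true}
FIRST(D) = {ε, else}
FIRST(E) = {ε, else, if, true}  (via D if D, R)
FIRST(S) = {ε, else, if, num, true}  (via E)
FOLLOW(S) includes $ since S is the start symbol.
FOLLOW(S): S appears on no right-hand side. Thus FOLLOW(S) = {$}.
FOLLOW(E): in S->E, the suffix after E is empty, so FOLLOW(E) ⊇ FOLLOW(S) = {$}. Thus FOLLOW(E) = {$}.
For E -> D if D: FIRST(D if D) = {else, if}, so it goes in M[E, t] for t ∈ {else, if}.
For E -> R: FIRST(R) = {true}, so it goes in M[E, t] for t ∈ {true}.
For E -> ε: FIRST(ε) = {ε}, so it goes in M[E, t] for t ∈ {}; since ε ∈ FIRST, also for every t ∈ FOLLOW(E) = {$}.
None of these place a production in M[E, bool].

none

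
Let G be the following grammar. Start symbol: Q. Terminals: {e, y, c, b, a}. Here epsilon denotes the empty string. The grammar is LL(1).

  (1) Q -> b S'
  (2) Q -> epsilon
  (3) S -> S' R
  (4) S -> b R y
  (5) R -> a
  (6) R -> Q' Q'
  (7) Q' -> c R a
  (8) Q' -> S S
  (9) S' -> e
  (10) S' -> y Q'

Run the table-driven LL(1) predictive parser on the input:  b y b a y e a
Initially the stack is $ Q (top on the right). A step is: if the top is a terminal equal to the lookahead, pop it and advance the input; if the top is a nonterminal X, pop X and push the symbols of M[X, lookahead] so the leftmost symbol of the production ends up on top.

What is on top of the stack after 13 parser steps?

      Stack      Input            Action
   1  $ Q        b y b a y e a $  expand Q -> b S'
   2  $ S' b     b y b a y e a $  match b
   3  $ S'       y b a y e a $    expand S' -> y Q'
   4  $ Q' y     y b a y e a $    match y
   5  $ Q'       b a y e a $      expand Q' -> S S
   6  $ S S      b a y e a $      expand S -> b R y
   7  $ S y R b  b a y e a $      match b
   8  $ S y R    a y e a $        expand R -> a
   9  $ S y a    a y e a $        match a
  10  $ S y      y e a $          match y
  11  $ S        e a $            expand S -> S' R
  12  $ R S'     e a $            expand S' -> e
  13  $ R e      e a $            match e
Stack after step 13: $ R (top = R).

R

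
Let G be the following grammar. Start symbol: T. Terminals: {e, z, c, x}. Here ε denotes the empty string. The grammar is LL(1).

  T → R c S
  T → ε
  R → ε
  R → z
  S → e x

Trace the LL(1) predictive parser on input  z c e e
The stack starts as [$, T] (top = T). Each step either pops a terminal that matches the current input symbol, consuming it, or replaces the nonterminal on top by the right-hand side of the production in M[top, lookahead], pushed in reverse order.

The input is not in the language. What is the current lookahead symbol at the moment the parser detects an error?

e

step 1: stack=$ T  input=z c e e $  — expand T → R c S
step 2: stack=$ S c R  input=z c e e $  — expand R → z
step 3: stack=$ S c z  input=z c e e $  — match z
step 4: stack=$ S c  input=c e e $  — match c
step 5: stack=$ S  input=e e $  — expand S → e x
step 6: stack=$ x e  input=e e $  — match e
step 7: stack=$ x  input=e $  — error: top is terminal x but lookahead is e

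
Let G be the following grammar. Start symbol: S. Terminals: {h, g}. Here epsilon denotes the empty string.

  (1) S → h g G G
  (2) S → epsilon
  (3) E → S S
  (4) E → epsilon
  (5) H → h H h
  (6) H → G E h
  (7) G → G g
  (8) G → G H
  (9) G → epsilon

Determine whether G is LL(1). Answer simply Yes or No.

No

FIRST(S) = {epsilon, h}
FIRST(E) = {epsilon, h}
FIRST(H) = {g, h}
FIRST(G) = {epsilon, g, h}
FOLLOW(S) = {$, h}
FOLLOW(E) = {h}
FOLLOW(H) = {$, g, h}
FOLLOW(G) = {$, g, h}
Cell M[E, h] receives both E → S S and E → epsilon — the grammar is not LL(1).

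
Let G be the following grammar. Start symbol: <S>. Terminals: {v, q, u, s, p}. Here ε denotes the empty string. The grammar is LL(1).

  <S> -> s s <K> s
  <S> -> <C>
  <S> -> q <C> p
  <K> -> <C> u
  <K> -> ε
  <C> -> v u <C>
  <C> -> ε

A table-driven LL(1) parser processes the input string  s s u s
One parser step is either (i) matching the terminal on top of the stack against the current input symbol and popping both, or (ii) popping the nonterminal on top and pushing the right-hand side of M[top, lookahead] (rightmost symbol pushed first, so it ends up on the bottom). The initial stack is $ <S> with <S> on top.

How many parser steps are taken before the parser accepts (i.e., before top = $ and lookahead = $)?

7

step 1: stack=$ <S>  input=s s u s $  — expand <S> -> s s <K> s
step 2: stack=$ s <K> s s  input=s s u s $  — match s
step 3: stack=$ s <K> s  input=s u s $  — match s
step 4: stack=$ s <K>  input=u s $  — expand <K> -> <C> u
step 5: stack=$ s u <C>  input=u s $  — expand <C> -> ε
step 6: stack=$ s u  input=u s $  — match u
step 7: stack=$ s  input=s $  — match s
Accept reached after 7 steps.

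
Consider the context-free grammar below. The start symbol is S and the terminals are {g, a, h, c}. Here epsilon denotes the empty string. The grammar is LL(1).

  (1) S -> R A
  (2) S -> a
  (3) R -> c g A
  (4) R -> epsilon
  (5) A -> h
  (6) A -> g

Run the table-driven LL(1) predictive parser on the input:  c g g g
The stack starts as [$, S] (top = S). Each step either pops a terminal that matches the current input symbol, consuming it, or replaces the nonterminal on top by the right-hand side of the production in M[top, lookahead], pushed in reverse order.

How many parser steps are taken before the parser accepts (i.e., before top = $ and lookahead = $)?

8

step 1: stack=$ S  input=c g g g $  — expand S -> R A
step 2: stack=$ A R  input=c g g g $  — expand R -> c g A
step 3: stack=$ A A g c  input=c g g g $  — match c
step 4: stack=$ A A g  input=g g g $  — match g
step 5: stack=$ A A  input=g g $  — expand A -> g
step 6: stack=$ A g  input=g g $  — match g
step 7: stack=$ A  input=g $  — expand A -> g
step 8: stack=$ g  input=g $  — match g
Accept reached after 8 steps.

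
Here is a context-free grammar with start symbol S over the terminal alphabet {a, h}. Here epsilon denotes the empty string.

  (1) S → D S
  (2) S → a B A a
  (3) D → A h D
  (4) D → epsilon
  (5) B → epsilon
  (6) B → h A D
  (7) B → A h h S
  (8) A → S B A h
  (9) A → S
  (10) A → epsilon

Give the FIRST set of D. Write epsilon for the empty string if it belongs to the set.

FIRST(S): from S→D S we get {a, h}; from S→a B A a we get {a}. So FIRST(S) = {a, h}.
FIRST(A): from A→S B A h we get {a, h}; from A→S we get {a, h}; from A→epsilon we get {epsilon}. So FIRST(A) = {epsilon, a, h}.
FIRST(D): from D→A h D we get {a, h}; from D→epsilon we get {epsilon}. So FIRST(D) = {epsilon, a, h}.
FIRST(B): from B→epsilon we get {epsilon}; from B→h A D we get {h}; from B→A h h S we get {a, h}. So FIRST(B) = {epsilon, a, h}.

{epsilon, a, h}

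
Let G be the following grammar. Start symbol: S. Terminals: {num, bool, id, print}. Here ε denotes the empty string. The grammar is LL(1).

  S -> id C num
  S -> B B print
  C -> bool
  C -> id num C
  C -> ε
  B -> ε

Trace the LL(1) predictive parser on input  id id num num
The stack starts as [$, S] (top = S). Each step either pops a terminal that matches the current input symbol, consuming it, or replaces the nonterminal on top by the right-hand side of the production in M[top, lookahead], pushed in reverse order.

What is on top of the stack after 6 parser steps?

step 1: stack=$ S  input=id id num num $  — expand S -> id C num
step 2: stack=$ num C id  input=id id num num $  — match id
step 3: stack=$ num C  input=id num num $  — expand C -> id num C
step 4: stack=$ num C num id  input=id num num $  — match id
step 5: stack=$ num C num  input=num num $  — match num
step 6: stack=$ num C  input=num $  — expand C -> ε
Stack after step 6: $ num (top = num).

num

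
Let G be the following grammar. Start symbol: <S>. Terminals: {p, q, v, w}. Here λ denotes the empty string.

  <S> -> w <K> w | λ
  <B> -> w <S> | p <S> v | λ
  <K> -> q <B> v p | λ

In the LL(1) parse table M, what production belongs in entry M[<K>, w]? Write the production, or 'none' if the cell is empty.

FIRST(<S>) = {λ, w}
FIRST(<B>) = {λ, p, w}
FIRST(<K>) = {λ, q}
FOLLOW(<S>) includes $ since <S> is the start symbol.
FOLLOW(<K>): in <S>->w <K> w, <K> is followed by w with FIRST {w}. Thus FOLLOW(<K>) = {w}.
For <K> -> q <B> v p: FIRST(q <B> v p) = {q}, so it goes in M[<K>, t] for t ∈ {q}.
For <K> -> λ: FIRST(λ) = {λ}, so it goes in M[<K>, t] for t ∈ {}; since λ ∈ FIRST, also for every t ∈ FOLLOW(<K>) = {w}.

<K> -> λ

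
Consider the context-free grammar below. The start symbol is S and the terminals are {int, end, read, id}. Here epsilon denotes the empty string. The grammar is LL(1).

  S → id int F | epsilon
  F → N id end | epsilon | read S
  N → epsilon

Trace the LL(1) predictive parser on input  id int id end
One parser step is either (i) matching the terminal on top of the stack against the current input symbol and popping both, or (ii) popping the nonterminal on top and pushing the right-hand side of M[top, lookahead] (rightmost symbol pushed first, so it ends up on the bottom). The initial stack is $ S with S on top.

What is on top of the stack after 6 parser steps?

step 1: stack=$ S  input=id int id end $  — expand S → id int F
step 2: stack=$ F int id  input=id int id end $  — match id
step 3: stack=$ F int  input=int id end $  — match int
step 4: stack=$ F  input=id end $  — expand F → N id end
step 5: stack=$ end id N  input=id end $  — expand N → epsilon
step 6: stack=$ end id  input=id end $  — match id
Stack after step 6: $ end (top = end).

end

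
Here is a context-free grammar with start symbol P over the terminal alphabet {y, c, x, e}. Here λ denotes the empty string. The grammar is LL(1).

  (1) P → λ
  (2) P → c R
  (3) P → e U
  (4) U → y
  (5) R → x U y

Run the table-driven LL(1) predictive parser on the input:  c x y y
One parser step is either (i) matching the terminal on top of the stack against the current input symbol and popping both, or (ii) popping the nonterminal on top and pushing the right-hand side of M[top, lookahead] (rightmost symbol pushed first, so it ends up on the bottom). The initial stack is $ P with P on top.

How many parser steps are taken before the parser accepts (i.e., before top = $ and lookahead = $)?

step 1: stack=$ P  input=c x y y $  — expand P → c R
step 2: stack=$ R c  input=c x y y $  — match c
step 3: stack=$ R  input=x y y $  — expand R → x U y
step 4: stack=$ y U x  input=x y y $  — match x
step 5: stack=$ y U  input=y y $  — expand U → y
step 6: stack=$ y y  input=y y $  — match y
step 7: stack=$ y  input=y $  — match y
Accept reached after 7 steps.

7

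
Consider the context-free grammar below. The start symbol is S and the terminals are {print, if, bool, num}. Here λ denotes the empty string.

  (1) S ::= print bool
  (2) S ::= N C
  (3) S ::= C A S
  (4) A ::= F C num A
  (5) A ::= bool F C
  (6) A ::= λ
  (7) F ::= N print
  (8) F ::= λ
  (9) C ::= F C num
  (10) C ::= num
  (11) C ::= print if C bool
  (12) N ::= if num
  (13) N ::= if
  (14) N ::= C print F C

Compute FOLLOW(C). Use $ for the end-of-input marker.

FIRST(S): from S::=print bool we get {print}; from S::=N C we get {if, num, print}; from S::=C A S we get {if, num, print}. So FIRST(S) = {if, num, print}.
FIRST(A): from A::=F C num A we get {if, num, print}; from A::=bool F C we get {bool}; from A::=λ we get {λ}. So FIRST(A) = {λ, bool, if, num, print}.
FIRST(F): from F::=N print we get {if, num, print}; from F::=λ we get {λ}. So FIRST(F) = {λ, if, num, print}.
FIRST(C): from C::=F C num we get {if, num, print}; from C::=num we get {num}; from C::=print if C bool we get {print}. So FIRST(C) = {if, num, print}.
FIRST(N): from N::=if num we get {if}; from N::=if we get {if}; from N::=C print F C we get {if, num, print}. So FIRST(N) = {if, num, print}.
FOLLOW(S) includes $ since S is the start symbol.
FOLLOW(S): in S::=C A S, the suffix after S is empty (adds nothing new). Thus FOLLOW(S) = {$}.
FOLLOW(A): in S::=C A S, A is followed by S with FIRST {if, num, print}; in A::=F C num A, the suffix after A is empty (adds nothing new). Thus FOLLOW(A) = {if, num, print}.
FOLLOW(F): in A::=F C num A, F is followed by C num A with FIRST {if, num, print}; in A::=bool F C, F is followed by C with FIRST {if, num, print}; in C::=F C num, F is followed by C num with FIRST {if, num, print}; in N::=C print F C, F is followed by C with FIRST {if, num, print}. Thus FOLLOW(F) = {if, num, print}.
FOLLOW(N): in S::=N C, N is followed by C with FIRST {if, num, print}; in F::=N print, N is followed by print with FIRST {print}. Thus FOLLOW(N) = {if, num, print}.
FOLLOW(C): in S::=N C, the suffix after C is empty, so FOLLOW(C) ⊇ FOLLOW(S) = {$}; in S::=C A S, C is followed by A S with FIRST {bool, if, num, print}; in A::=F C num A, C is followed by num A with FIRST {num}; in A::=bool F C, the suffix after C is empty, so FOLLOW(C) ⊇ FOLLOW(A) = {if, num, print}; in C::=F C num, C is followed by num with FIRST {num}; in C::=print if C bool, C is followed by bool with FIRST {bool}; in N::=C print F C (occurrence 1), C is followed by print F C with FIRST {print}; in N::=C print F C (occurrence 2), the suffix after C is empty, so FOLLOW(C) ⊇ FOLLOW(N) = {if, num, print}. Thus FOLLOW(C) = {$, bool, if, num, print}.

{$, bool, if, num, print}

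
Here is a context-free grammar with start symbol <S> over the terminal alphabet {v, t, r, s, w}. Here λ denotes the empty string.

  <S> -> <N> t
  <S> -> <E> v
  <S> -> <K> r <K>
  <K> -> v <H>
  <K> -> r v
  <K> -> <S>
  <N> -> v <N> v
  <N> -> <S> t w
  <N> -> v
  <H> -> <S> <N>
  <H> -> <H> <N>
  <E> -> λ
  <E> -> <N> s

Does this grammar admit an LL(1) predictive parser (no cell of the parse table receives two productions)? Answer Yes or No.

FIRST(<S>) = {r, v}
FIRST(<K>) = {r, v}
FIRST(<N>) = {r, v}
FIRST(<H>) = {r, v}
FIRST(<E>) = {λ, r, v}
FOLLOW(<S>) = {$, r, t, v}
FOLLOW(<K>) = {$, r, t, v}
FOLLOW(<N>) = {$, r, s, t, v}
FOLLOW(<H>) = {$, r, t, v}
FOLLOW(<E>) = {v}
Cell M[<E>, v] receives both <E> -> λ and <E> -> <N> s — the grammar is not LL(1).

No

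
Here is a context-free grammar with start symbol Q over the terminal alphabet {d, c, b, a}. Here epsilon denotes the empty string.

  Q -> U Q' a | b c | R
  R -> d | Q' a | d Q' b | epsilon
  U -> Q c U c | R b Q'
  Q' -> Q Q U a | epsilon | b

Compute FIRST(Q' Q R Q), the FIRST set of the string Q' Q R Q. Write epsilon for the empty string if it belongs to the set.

FIRST(Q): from Q->U Q' a we get {a, b, c, d}; from Q->b c we get {b}; from Q->R we get {epsilon, a, b, c, d}. So FIRST(Q) = {epsilon, a, b, c, d}.
FIRST(R): from R->d we get {d}; from R->Q' a we get {a, b, c, d}; from R->d Q' b we get {d}; from R->epsilon we get {epsilon}. So FIRST(R) = {epsilon, a, b, c, d}.
FIRST(U): from U->Q c U c we get {a, b, c, d}; from U->R b Q' we get {a, b, c, d}. So FIRST(U) = {a, b, c, d}.
FIRST(Q'): from Q'->Q Q U a we get {a, b, c, d}; from Q'->epsilon we get {epsilon}; from Q'->b we get {b}. So FIRST(Q') = {epsilon, a, b, c, d}.
FIRST(Q' Q R Q): take FIRST of each symbol in turn, carrying on past any symbol whose FIRST contains epsilon; result {epsilon, a, b, c, d}.

{epsilon, a, b, c, d}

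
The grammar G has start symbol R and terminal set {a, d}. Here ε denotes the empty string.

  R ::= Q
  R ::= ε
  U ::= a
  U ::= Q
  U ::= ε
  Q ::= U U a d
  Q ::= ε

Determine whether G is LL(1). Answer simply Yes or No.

FIRST(R) = {ε, a}
FIRST(U) = {ε, a}
FIRST(Q) = {ε, a}
FOLLOW(R) = {$}
FOLLOW(U) = {a}
FOLLOW(Q) = {$, a}
Cell M[Q, a] receives both Q ::= U U a d and Q ::= ε — the grammar is not LL(1).

No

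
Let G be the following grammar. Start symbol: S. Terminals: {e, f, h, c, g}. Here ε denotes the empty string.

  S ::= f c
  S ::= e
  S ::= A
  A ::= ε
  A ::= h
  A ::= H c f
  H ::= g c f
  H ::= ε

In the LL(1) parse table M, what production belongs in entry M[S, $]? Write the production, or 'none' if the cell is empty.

FIRST(H): from H::=g c f we get {g}; from H::=ε we get {ε}. So FIRST(H) = {ε, g}.
FIRST(A): from A::=ε we get {ε}; from A::=h we get {h}; from A::=H c f we get {c, g}. So FIRST(A) = {ε, c, g, h}.
FIRST(S): from S::=f c we get {f}; from S::=e we get {e}; from S::=A we get {ε, c, g, h}. So FIRST(S) = {ε, c, e, f, g, h}.
FOLLOW(S) includes $ since S is the start symbol.
FOLLOW(S): S appears on no right-hand side. Thus FOLLOW(S) = {$}.
For S ::= f c: FIRST(f c) = {f}, so it goes in M[S, t] for t ∈ {f}.
For S ::= e: FIRST(e) = {e}, so it goes in M[S, t] for t ∈ {e}.
For S ::= A: FIRST(A) = {ε, c, g, h}, so it goes in M[S, t] for t ∈ {c, g, h}; since ε ∈ FIRST, also for every t ∈ FOLLOW(S) = {$}.

S ::= A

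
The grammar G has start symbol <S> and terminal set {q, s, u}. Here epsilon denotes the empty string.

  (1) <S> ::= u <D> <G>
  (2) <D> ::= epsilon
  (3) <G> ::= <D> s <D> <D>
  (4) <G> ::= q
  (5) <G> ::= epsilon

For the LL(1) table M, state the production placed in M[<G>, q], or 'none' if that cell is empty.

<G> ::= q

FIRST(<S>) = {u}
FIRST(<D>) = {epsilon}
FIRST(<G>) = {epsilon, q, s}  (via <D> s <D> <D>)
FOLLOW(<S>) includes $ since <S> is the start symbol.
FOLLOW(<S>): <S> appears on no right-hand side. Thus FOLLOW(<S>) = {$}.
FOLLOW(<G>): in <S>::=u <D> <G>, the suffix after <G> is empty, so FOLLOW(<G>) ⊇ FOLLOW(<S>) = {$}. Thus FOLLOW(<G>) = {$}.
For <G> ::= <D> s <D> <D>: FIRST(<D> s <D> <D>) = {s}, so it goes in M[<G>, t] for t ∈ {s}.
For <G> ::= q: FIRST(q) = {q}, so it goes in M[<G>, t] for t ∈ {q}.
For <G> ::= epsilon: FIRST(epsilon) = {epsilon}, so it goes in M[<G>, t] for t ∈ {}; since epsilon ∈ FIRST, also for every t ∈ FOLLOW(<G>) = {$}.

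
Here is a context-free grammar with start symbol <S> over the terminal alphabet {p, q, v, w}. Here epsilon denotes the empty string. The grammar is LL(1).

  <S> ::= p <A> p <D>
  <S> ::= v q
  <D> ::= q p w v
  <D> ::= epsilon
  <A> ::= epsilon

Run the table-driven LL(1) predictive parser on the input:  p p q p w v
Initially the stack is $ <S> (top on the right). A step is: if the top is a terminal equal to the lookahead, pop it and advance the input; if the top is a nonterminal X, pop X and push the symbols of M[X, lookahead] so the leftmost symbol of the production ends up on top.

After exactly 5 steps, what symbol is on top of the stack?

q

     Stack          Input          Action
  1  $ <S>          p p q p w v $  expand <S> ::= p <A> p <D>
  2  $ <D> p <A> p  p p q p w v $  match p
  3  $ <D> p <A>    p q p w v $    expand <A> ::= epsilon
  4  $ <D> p        p q p w v $    match p
  5  $ <D>          q p w v $      expand <D> ::= q p w v
Stack after step 5: $ v w p q (top = q).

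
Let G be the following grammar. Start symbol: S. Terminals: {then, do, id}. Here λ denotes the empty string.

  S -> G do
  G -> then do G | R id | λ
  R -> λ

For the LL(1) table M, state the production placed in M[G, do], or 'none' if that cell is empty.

FIRST(R): from R->λ we get {λ}. So FIRST(R) = {λ}.
FIRST(G): from G->then do G we get {then}; from G->R id we get {id}; from G->λ we get {λ}. So FIRST(G) = {λ, id, then}.
FIRST(S): from S->G do we get {do, id, then}. So FIRST(S) = {do, id, then}.
FOLLOW(S) includes $ since S is the start symbol.
FOLLOW(G): in S->G do, G is followed by do with FIRST {do}; in G->then do G, the suffix after G is empty (adds nothing new). Thus FOLLOW(G) = {do}.
For G -> then do G: FIRST(then do G) = {then}, so it goes in M[G, t] for t ∈ {then}.
For G -> R id: FIRST(R id) = {id}, so it goes in M[G, t] for t ∈ {id}.
For G -> λ: FIRST(λ) = {λ}, so it goes in M[G, t] for t ∈ {}; since λ ∈ FIRST, also for every t ∈ FOLLOW(G) = {do}.

G -> λ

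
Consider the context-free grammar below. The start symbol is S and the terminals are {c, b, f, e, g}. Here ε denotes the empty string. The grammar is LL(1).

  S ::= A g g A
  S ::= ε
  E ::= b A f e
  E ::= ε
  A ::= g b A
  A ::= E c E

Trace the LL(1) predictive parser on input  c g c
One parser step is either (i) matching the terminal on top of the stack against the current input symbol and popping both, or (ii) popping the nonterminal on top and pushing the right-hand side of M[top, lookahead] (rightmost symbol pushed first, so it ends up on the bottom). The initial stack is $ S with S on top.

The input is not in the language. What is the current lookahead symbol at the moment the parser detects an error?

step 1: stack=$ S  input=c g c $  — expand S ::= A g g A
step 2: stack=$ A g g A  input=c g c $  — expand A ::= E c E
step 3: stack=$ A g g E c E  input=c g c $  — expand E ::= ε
step 4: stack=$ A g g E c  input=c g c $  — match c
step 5: stack=$ A g g E  input=g c $  — expand E ::= ε
step 6: stack=$ A g g  input=g c $  — match g
step 7: stack=$ A g  input=c $  — error: top is terminal g but lookahead is c

c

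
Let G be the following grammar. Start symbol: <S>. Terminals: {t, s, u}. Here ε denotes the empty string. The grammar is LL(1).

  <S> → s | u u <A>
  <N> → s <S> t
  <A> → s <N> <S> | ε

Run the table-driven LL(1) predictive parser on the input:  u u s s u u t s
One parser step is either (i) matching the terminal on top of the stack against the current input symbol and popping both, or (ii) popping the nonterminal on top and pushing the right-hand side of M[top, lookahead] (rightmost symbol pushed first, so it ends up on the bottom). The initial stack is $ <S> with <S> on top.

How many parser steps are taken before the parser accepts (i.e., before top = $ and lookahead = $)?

14

step 1: stack=$ <S>  input=u u s s u u t s $  — expand <S> → u u <A>
step 2: stack=$ <A> u u  input=u u s s u u t s $  — match u
step 3: stack=$ <A> u  input=u s s u u t s $  — match u
step 4: stack=$ <A>  input=s s u u t s $  — expand <A> → s <N> <S>
step 5: stack=$ <S> <N> s  input=s s u u t s $  — match s
step 6: stack=$ <S> <N>  input=s u u t s $  — expand <N> → s <S> t
step 7: stack=$ <S> t <S> s  input=s u u t s $  — match s
step 8: stack=$ <S> t <S>  input=u u t s $  — expand <S> → u u <A>
step 9: stack=$ <S> t <A> u u  input=u u t s $  — match u
step 10: stack=$ <S> t <A> u  input=u t s $  — match u
step 11: stack=$ <S> t <A>  input=t s $  — expand <A> → ε
step 12: stack=$ <S> t  input=t s $  — match t
step 13: stack=$ <S>  input=s $  — expand <S> → s
step 14: stack=$ s  input=s $  — match s
Accept reached after 14 steps.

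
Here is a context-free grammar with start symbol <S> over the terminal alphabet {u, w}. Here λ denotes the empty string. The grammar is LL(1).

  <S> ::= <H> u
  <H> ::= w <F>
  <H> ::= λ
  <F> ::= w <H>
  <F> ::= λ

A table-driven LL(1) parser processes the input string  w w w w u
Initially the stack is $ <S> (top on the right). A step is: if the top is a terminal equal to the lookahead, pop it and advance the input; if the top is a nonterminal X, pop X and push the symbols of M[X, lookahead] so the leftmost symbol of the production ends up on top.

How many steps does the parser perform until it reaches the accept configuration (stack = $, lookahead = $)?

step 1: stack=$ <S>  input=w w w w u $  — expand <S> ::= <H> u
step 2: stack=$ u <H>  input=w w w w u $  — expand <H> ::= w <F>
step 3: stack=$ u <F> w  input=w w w w u $  — match w
step 4: stack=$ u <F>  input=w w w u $  — expand <F> ::= w <H>
step 5: stack=$ u <H> w  input=w w w u $  — match w
step 6: stack=$ u <H>  input=w w u $  — expand <H> ::= w <F>
step 7: stack=$ u <F> w  input=w w u $  — match w
step 8: stack=$ u <F>  input=w u $  — expand <F> ::= w <H>
step 9: stack=$ u <H> w  input=w u $  — match w
step 10: stack=$ u <H>  input=u $  — expand <H> ::= λ
step 11: stack=$ u  input=u $  — match u
Accept reached after 11 steps.

11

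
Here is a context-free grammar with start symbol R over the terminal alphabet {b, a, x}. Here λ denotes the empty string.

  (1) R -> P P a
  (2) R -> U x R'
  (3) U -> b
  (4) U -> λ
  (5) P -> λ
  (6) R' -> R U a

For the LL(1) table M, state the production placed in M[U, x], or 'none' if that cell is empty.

FIRST(U) = {λ, b}
FIRST(P) = {λ}
FIRST(R) = {a, b, x}  (via P P a, U x R')
FIRST(R') = {a, b, x}  (via R U a)
FOLLOW(R) includes $ since R is the start symbol.
FOLLOW(U): in R->U x R', U is followed by x R' with FIRST {x}; in R'->R U a, U is followed by a with FIRST {a}. Thus FOLLOW(U) = {a, x}.
For U -> b: FIRST(b) = {b}, so it goes in M[U, t] for t ∈ {b}.
For U -> λ: FIRST(λ) = {λ}, so it goes in M[U, t] for t ∈ {}; since λ ∈ FIRST, also for every t ∈ FOLLOW(U) = {a, x}.

U -> λ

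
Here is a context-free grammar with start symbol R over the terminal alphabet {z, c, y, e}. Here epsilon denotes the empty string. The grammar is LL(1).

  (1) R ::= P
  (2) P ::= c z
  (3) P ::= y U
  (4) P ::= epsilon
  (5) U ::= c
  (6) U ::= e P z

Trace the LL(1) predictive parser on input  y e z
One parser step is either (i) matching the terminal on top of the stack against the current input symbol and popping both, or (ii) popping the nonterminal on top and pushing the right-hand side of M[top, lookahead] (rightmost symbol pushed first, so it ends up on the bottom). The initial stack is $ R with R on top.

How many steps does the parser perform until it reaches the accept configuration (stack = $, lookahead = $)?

     Stack    Input    Action
  1  $ R      y e z $  expand R ::= P
  2  $ P      y e z $  expand P ::= y U
  3  $ U y    y e z $  match y
  4  $ U      e z $    expand U ::= e P z
  5  $ z P e  e z $    match e
  6  $ z P    z $      expand P ::= epsilon
  7  $ z      z $      match z
Accept reached after 7 steps.

7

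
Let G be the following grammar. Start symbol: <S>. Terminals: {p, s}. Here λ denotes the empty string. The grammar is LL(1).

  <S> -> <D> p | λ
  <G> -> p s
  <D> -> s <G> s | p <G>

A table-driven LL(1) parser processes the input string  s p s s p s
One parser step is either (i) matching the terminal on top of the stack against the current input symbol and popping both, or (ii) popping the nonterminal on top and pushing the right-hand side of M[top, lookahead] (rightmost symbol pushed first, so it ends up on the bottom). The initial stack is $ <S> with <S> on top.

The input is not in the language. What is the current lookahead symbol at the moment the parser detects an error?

     Stack        Input          Action
  1  $ <S>        s p s s p s $  expand <S> -> <D> p
  2  $ p <D>      s p s s p s $  expand <D> -> s <G> s
  3  $ p s <G> s  s p s s p s $  match s
  4  $ p s <G>    p s s p s $    expand <G> -> p s
  5  $ p s s p    p s s p s $    match p
  6  $ p s s      s s p s $      match s
  7  $ p s        s p s $        match s
  8  $ p          p s $          match p
  9  $            s $            error: stack empty but input remains

s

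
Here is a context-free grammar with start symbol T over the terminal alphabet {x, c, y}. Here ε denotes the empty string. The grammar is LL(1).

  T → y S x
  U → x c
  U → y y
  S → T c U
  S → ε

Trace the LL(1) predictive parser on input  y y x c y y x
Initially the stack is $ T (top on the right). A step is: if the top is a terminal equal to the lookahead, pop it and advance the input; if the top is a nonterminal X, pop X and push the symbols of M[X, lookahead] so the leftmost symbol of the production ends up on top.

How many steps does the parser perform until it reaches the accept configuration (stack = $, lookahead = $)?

step 1: stack=$ T  input=y y x c y y x $  — expand T → y S x
step 2: stack=$ x S y  input=y y x c y y x $  — match y
step 3: stack=$ x S  input=y x c y y x $  — expand S → T c U
step 4: stack=$ x U c T  input=y x c y y x $  — expand T → y S x
step 5: stack=$ x U c x S y  input=y x c y y x $  — match y
step 6: stack=$ x U c x S  input=x c y y x $  — expand S → ε
step 7: stack=$ x U c x  input=x c y y x $  — match x
step 8: stack=$ x U c  input=c y y x $  — match c
step 9: stack=$ x U  input=y y x $  — expand U → y y
step 10: stack=$ x y y  input=y y x $  — match y
step 11: stack=$ x y  input=y x $  — match y
step 12: stack=$ x  input=x $  — match x
Accept reached after 12 steps.

12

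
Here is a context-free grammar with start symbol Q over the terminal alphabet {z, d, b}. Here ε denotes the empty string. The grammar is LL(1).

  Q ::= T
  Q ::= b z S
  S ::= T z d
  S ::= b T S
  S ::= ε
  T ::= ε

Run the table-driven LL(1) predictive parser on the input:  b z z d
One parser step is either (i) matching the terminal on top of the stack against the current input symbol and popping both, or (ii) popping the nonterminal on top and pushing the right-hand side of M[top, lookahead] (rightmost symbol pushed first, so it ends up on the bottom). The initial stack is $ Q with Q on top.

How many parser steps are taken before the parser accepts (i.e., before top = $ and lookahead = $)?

step 1: stack=$ Q  input=b z z d $  — expand Q ::= b z S
step 2: stack=$ S z b  input=b z z d $  — match b
step 3: stack=$ S z  input=z z d $  — match z
step 4: stack=$ S  input=z d $  — expand S ::= T z d
step 5: stack=$ d z T  input=z d $  — expand T ::= ε
step 6: stack=$ d z  input=z d $  — match z
step 7: stack=$ d  input=d $  — match d
Accept reached after 7 steps.

7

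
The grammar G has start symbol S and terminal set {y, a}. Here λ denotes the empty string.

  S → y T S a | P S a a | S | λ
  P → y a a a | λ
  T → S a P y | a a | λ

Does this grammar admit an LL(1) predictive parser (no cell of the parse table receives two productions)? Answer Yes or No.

FIRST(S) = {λ, a, y}
FIRST(P) = {λ, y}
FIRST(T) = {λ, a, y}
FOLLOW(S) = {$, a}
FOLLOW(P) = {a, y}
FOLLOW(T) = {a, y}
Cell M[P, y] receives both P → y a a a and P → λ — the grammar is not LL(1).

No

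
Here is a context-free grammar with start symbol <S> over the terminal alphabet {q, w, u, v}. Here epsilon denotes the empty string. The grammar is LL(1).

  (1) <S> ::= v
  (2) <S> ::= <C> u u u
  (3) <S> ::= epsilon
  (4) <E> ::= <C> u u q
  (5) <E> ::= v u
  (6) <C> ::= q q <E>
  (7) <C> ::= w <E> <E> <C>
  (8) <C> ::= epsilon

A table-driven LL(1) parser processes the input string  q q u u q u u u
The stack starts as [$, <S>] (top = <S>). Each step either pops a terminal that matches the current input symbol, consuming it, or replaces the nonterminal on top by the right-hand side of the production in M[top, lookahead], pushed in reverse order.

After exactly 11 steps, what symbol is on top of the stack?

step 1: stack=$ <S>  input=q q u u q u u u $  — expand <S> ::= <C> u u u
step 2: stack=$ u u u <C>  input=q q u u q u u u $  — expand <C> ::= q q <E>
step 3: stack=$ u u u <E> q q  input=q q u u q u u u $  — match q
step 4: stack=$ u u u <E> q  input=q u u q u u u $  — match q
step 5: stack=$ u u u <E>  input=u u q u u u $  — expand <E> ::= <C> u u q
step 6: stack=$ u u u q u u <C>  input=u u q u u u $  — expand <C> ::= epsilon
step 7: stack=$ u u u q u u  input=u u q u u u $  — match u
step 8: stack=$ u u u q u  input=u q u u u $  — match u
step 9: stack=$ u u u q  input=q u u u $  — match q
step 10: stack=$ u u u  input=u u u $  — match u
step 11: stack=$ u u  input=u u $  — match u
Stack after step 11: $ u (top = u).

u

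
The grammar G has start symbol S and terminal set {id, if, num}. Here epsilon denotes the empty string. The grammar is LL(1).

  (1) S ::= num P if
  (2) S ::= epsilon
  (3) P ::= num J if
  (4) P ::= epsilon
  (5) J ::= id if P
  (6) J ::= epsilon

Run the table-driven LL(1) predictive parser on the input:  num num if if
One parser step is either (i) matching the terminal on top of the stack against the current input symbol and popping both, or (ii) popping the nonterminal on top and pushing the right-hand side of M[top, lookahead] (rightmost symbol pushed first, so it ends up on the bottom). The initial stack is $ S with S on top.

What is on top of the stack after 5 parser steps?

step 1: stack=$ S  input=num num if if $  — expand S ::= num P if
step 2: stack=$ if P num  input=num num if if $  — match num
step 3: stack=$ if P  input=num if if $  — expand P ::= num J if
step 4: stack=$ if if J num  input=num if if $  — match num
step 5: stack=$ if if J  input=if if $  — expand J ::= epsilon
Stack after step 5: $ if if (top = if).

if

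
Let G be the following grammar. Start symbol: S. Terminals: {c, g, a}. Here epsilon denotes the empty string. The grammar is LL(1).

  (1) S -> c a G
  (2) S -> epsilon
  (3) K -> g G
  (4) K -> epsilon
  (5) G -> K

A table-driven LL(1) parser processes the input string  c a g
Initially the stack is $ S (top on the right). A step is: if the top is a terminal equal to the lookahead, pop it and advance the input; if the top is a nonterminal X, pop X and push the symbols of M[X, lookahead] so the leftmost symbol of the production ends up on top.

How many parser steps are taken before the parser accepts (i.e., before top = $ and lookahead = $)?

     Stack    Input    Action
  1  $ S      c a g $  expand S -> c a G
  2  $ G a c  c a g $  match c
  3  $ G a    a g $    match a
  4  $ G      g $      expand G -> K
  5  $ K      g $      expand K -> g G
  6  $ G g    g $      match g
  7  $ G      $        expand G -> K
  8  $ K      $        expand K -> epsilon
Accept reached after 8 steps.

8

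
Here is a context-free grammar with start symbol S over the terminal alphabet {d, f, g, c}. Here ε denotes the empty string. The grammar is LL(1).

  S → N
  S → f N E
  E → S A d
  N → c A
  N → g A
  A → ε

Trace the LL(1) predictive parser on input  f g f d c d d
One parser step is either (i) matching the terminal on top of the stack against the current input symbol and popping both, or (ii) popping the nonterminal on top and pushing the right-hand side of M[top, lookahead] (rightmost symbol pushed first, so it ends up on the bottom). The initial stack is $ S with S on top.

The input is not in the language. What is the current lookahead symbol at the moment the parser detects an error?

d

step 1: stack=$ S  input=f g f d c d d $  — expand S → f N E
step 2: stack=$ E N f  input=f g f d c d d $  — match f
step 3: stack=$ E N  input=g f d c d d $  — expand N → g A
step 4: stack=$ E A g  input=g f d c d d $  — match g
step 5: stack=$ E A  input=f d c d d $  — expand A → ε
step 6: stack=$ E  input=f d c d d $  — expand E → S A d
step 7: stack=$ d A S  input=f d c d d $  — expand S → f N E
step 8: stack=$ d A E N f  input=f d c d d $  — match f
step 9: stack=$ d A E N  input=d c d d $  — error: M[N, d] is empty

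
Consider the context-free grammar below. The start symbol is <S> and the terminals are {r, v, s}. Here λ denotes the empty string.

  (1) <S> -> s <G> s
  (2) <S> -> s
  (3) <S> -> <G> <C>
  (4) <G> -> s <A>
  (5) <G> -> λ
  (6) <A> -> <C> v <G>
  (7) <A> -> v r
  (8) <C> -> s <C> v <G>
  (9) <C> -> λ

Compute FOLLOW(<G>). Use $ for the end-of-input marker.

{$, s, v}

FIRST(<G>): from <G>->s <A> we get {s}; from <G>->λ we get {λ}. So FIRST(<G>) = {λ, s}.
FIRST(<C>): from <C>->s <C> v <G> we get {s}; from <C>->λ we get {λ}. So FIRST(<C>) = {λ, s}.
FIRST(<S>): from <S>->s <G> s we get {s}; from <S>->s we get {s}; from <S>-><G> <C> we get {λ, s}. So FIRST(<S>) = {λ, s}.
FIRST(<A>): from <A>-><C> v <G> we get {s, v}; from <A>->v r we get {v}. So FIRST(<A>) = {s, v}.
FOLLOW(<S>) includes $ since <S> is the start symbol.
FOLLOW(<S>): <S> appears on no right-hand side. Thus FOLLOW(<S>) = {$}.
FOLLOW(<C>): in <S>-><G> <C>, the suffix after <C> is empty, so FOLLOW(<C>) ⊇ FOLLOW(<S>) = {$}; in <A>-><C> v <G>, <C> is followed by v <G> with FIRST {v}; in <C>->s <C> v <G>, <C> is followed by v <G> with FIRST {v}. Thus FOLLOW(<C>) = {$, v}.
FOLLOW(<G>): in <S>->s <G> s, <G> is followed by s with FIRST {s}; in <S>-><G> <C>, <G> is followed by <C> with FIRST {λ, s}; in <S>-><G> <C>, the suffix after <G> is nullable, so FOLLOW(<G>) ⊇ FOLLOW(<S>) = {$}; in <A>-><C> v <G>, the suffix after <G> is empty, so FOLLOW(<G>) ⊇ FOLLOW(<A>) = {$, s, v}; in <C>->s <C> v <G>, the suffix after <G> is empty, so FOLLOW(<G>) ⊇ FOLLOW(<C>) = {$, v}. Thus FOLLOW(<G>) = {$, s, v}.
FOLLOW(<A>): in <G>->s <A>, the suffix after <A> is empty, so FOLLOW(<A>) ⊇ FOLLOW(<G>) = {$, s, v}. Thus FOLLOW(<A>) = {$, s, v}.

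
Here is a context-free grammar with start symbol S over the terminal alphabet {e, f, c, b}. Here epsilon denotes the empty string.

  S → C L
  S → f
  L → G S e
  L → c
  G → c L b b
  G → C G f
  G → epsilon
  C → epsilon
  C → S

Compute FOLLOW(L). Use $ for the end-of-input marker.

FIRST(S): from S→C L we get {c, f}; from S→f we get {f}. So FIRST(S) = {c, f}.
FIRST(C): from C→epsilon we get {epsilon}; from C→S we get {c, f}. So FIRST(C) = {epsilon, c, f}.
FIRST(G): from G→c L b b we get {c}; from G→C G f we get {c, f}; from G→epsilon we get {epsilon}. So FIRST(G) = {epsilon, c, f}.
FIRST(L): from L→G S e we get {c, f}; from L→c we get {c}. So FIRST(L) = {c, f}.
FOLLOW(S) includes $ since S is the start symbol.
FOLLOW(G): in L→G S e, G is followed by S e with FIRST {c, f}; in G→C G f, G is followed by f with FIRST {f}. Thus FOLLOW(G) = {c, f}.
FOLLOW(C): in S→C L, C is followed by L with FIRST {c, f}; in G→C G f, C is followed by G f with FIRST {c, f}. Thus FOLLOW(C) = {c, f}.
FOLLOW(S): in L→G S e, S is followed by e with FIRST {e}; in C→S, the suffix after S is empty, so FOLLOW(S) ⊇ FOLLOW(C) = {c, f}. Thus FOLLOW(S) = {$, c, e, f}.
FOLLOW(L): in S→C L, the suffix after L is empty, so FOLLOW(L) ⊇ FOLLOW(S) = {$, c, e, f}; in G→c L b b, L is followed by b b with FIRST {b}. Thus FOLLOW(L) = {$, b, c, e, f}.

{$, b, c, e, f}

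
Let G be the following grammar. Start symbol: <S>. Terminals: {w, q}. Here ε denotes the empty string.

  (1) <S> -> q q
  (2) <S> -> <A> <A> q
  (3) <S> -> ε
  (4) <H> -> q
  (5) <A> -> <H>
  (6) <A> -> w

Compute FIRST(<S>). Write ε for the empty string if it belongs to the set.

FIRST(<H>) = {q}
FIRST(<A>) = {q, w}  (via <H>)
FIRST(<S>) = {ε, q, w}  (via <A> <A> q)

{ε, q, w}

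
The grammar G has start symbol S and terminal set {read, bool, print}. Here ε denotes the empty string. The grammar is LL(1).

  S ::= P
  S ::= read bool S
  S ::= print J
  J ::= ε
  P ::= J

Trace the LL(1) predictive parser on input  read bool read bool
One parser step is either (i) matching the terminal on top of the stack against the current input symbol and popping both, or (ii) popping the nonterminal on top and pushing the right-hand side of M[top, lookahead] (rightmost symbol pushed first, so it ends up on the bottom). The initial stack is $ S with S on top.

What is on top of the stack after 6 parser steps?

     Stack          Input                  Action
  1  $ S            read bool read bool $  expand S ::= read bool S
  2  $ S bool read  read bool read bool $  match read
  3  $ S bool       bool read bool $       match bool
  4  $ S            read bool $            expand S ::= read bool S
  5  $ S bool read  read bool $            match read
  6  $ S bool       bool $                 match bool
Stack after step 6: $ S (top = S).

S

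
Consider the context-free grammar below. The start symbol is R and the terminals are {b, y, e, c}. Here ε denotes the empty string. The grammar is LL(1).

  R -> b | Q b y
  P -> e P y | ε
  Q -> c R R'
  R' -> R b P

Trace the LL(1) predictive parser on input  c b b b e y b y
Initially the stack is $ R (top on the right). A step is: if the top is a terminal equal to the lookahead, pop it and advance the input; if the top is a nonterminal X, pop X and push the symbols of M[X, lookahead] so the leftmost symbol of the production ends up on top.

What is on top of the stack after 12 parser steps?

step 1: stack=$ R  input=c b b b e y b y $  — expand R -> Q b y
step 2: stack=$ y b Q  input=c b b b e y b y $  — expand Q -> c R R'
step 3: stack=$ y b R' R c  input=c b b b e y b y $  — match c
step 4: stack=$ y b R' R  input=b b b e y b y $  — expand R -> b
step 5: stack=$ y b R' b  input=b b b e y b y $  — match b
step 6: stack=$ y b R'  input=b b e y b y $  — expand R' -> R b P
step 7: stack=$ y b P b R  input=b b e y b y $  — expand R -> b
step 8: stack=$ y b P b b  input=b b e y b y $  — match b
step 9: stack=$ y b P b  input=b e y b y $  — match b
step 10: stack=$ y b P  input=e y b y $  — expand P -> e P y
step 11: stack=$ y b y P e  input=e y b y $  — match e
step 12: stack=$ y b y P  input=y b y $  — expand P -> ε
Stack after step 12: $ y b y (top = y).

y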